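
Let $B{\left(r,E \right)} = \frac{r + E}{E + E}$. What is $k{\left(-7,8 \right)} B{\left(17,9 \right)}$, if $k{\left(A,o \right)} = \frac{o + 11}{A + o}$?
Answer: $\frac{247}{9} \approx 27.444$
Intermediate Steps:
$B{\left(r,E \right)} = \frac{E + r}{2 E}$
$k{\left(A,o \right)} = \frac{11 + o}{A + o}$
$k{\left(-7,8 \right)} B{\left(17,9 \right)} = \frac{11 + 8}{-7 + 8} \frac{9 + 17}{2 \cdot 9} = 1^{-1} \cdot 19 \cdot \frac{1}{2} \cdot \frac{1}{9} \cdot 26 = 1 \cdot 19 \cdot \frac{13}{9} = 19 \cdot \frac{13}{9} = \frac{247}{9}$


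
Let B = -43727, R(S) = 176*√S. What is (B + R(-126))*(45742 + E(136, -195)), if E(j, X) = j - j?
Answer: -2000160434 + 24151776*I*√14 ≈ -2.0002e+9 + 9.0368e+7*I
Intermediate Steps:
E(j, X) = 0
(B + R(-126))*(45742 + E(136, -195)) = (-43727 + 176*√(-126))*(45742 + 0) = (-43727 + 176*(3*I*√14))*45742 = (-43727 + 528*I*√14)*45742 = -2000160434 + 24151776*I*√14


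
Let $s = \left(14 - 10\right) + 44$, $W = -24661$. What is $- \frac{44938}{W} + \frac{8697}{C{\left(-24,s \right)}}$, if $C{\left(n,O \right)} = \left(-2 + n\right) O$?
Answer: $- \frac{4061387}{789152} \approx -5.1465$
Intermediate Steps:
$s = 48$ ($s = 4 + 44 = 48$)
$C{\left(n,O \right)} = O \left(-2 + n\right)$
$- \frac{44938}{W} + \frac{8697}{C{\left(-24,s \right)}} = - \frac{44938}{-24661} + \frac{8697}{48 \left(-2 - 24\right)} = \left(-44938\right) \left(- \frac{1}{24661}\right) + \frac{8697}{48 \left(-26\right)} = \frac{44938}{24661} + \frac{8697}{-1248} = \frac{44938}{24661} + 8697 \left(- \frac{1}{1248}\right) = \frac{44938}{24661} - \frac{223}{32} = - \frac{4061387}{789152}$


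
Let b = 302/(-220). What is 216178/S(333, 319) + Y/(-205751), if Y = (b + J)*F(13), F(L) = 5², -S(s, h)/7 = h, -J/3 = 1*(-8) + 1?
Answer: -747561939/7721714 ≈ -96.813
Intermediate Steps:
J = 21 (J = -3*(1*(-8) + 1) = -3*(-8 + 1) = -3*(-7) = 21)
S(s, h) = -7*h
b = -151/110 (b = 302*(-1/220) = -151/110 ≈ -1.3727)
F(L) = 25
Y = 10795/22 (Y = (-151/110 + 21)*25 = (2159/110)*25 = 10795/22 ≈ 490.68)
216178/S(333, 319) + Y/(-205751) = 216178/((-7*319)) + (10795/22)/(-205751) = 216178/(-2233) + (10795/22)*(-1/205751) = 216178*(-1/2233) - 635/266266 = -216178/2233 - 635/266266 = -747561939/7721714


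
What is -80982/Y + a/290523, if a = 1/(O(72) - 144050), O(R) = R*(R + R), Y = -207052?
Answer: 393144283979575/1005177820897209 ≈ 0.39112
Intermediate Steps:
O(R) = 2*R² (O(R) = R*(2*R) = 2*R²)
a = -1/133682 (a = 1/(2*72² - 144050) = 1/(2*5184 - 144050) = 1/(10368 - 144050) = 1/(-133682) = -1/133682 ≈ -7.4804e-6)
-80982/Y + a/290523 = -80982/(-207052) - 1/133682/290523 = -80982*(-1/207052) - 1/133682*1/290523 = 40491/103526 - 1/38837695686 = 393144283979575/1005177820897209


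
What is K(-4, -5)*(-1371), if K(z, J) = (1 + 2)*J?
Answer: 20565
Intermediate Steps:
K(z, J) = 3*J
K(-4, -5)*(-1371) = (3*(-5))*(-1371) = -15*(-1371) = 20565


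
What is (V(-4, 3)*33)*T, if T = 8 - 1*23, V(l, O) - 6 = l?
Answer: -990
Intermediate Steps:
V(l, O) = 6 + l
T = -15 (T = 8 - 23 = -15)
(V(-4, 3)*33)*T = ((6 - 4)*33)*(-15) = (2*33)*(-15) = 66*(-15) = -990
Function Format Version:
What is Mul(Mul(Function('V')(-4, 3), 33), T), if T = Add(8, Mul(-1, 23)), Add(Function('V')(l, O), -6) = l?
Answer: -990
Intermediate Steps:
Function('V')(l, O) = Add(6, l)
T = -15 (T = Add(8, -23) = -15)
Mul(Mul(Function('V')(-4, 3), 33), T) = Mul(Mul(Add(6, -4), 33), -15) = Mul(Mul(2, 33), -15) = Mul(66, -15) = -990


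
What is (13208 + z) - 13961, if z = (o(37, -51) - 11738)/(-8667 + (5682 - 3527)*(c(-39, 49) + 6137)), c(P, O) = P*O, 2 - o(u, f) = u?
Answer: -6851079112/9098363 ≈ -753.00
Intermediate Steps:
o(u, f) = 2 - u
c(P, O) = O*P
z = -11773/9098363 (z = ((2 - 1*37) - 11738)/(-8667 + (5682 - 3527)*(49*(-39) + 6137)) = ((2 - 37) - 11738)/(-8667 + 2155*(-1911 + 6137)) = (-35 - 11738)/(-8667 + 2155*4226) = -11773/(-8667 + 9107030) = -11773/9098363 ≈ -0.0012940)
(13208 + z) - 13961 = (13208 - 11773/9098363) - 13961 = 120171166731/9098363 - 13961 = -6851079112/9098363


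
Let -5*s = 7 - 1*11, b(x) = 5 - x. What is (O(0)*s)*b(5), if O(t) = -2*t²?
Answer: 0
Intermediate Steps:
s = ⅘ (s = -(7 - 1*11)/5 = -(7 - 11)/5 = -⅕*(-4) = ⅘ ≈ 0.80000)
(O(0)*s)*b(5) = (-2*0²*(⅘))*(5 - 1*5) = (-2*0*(⅘))*(5 - 5) = (0*(⅘))*0 = 0*0 = 0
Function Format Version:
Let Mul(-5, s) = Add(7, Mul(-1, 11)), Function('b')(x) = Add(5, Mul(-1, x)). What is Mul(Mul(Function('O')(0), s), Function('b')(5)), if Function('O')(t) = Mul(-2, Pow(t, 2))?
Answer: 0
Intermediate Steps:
s = Rational(4, 5) (s = Mul(Rational(-1, 5), Add(7, Mul(-1, 11))) = Mul(Rational(-1, 5), Add(7, -11)) = Mul(Rational(-1, 5), -4) = Rational(4, 5) ≈ 0.80000)
Mul(Mul(Function('O')(0), s), Function('b')(5)) = Mul(Mul(Mul(-2, Pow(0, 2)), Rational(4, 5)), Add(5, Mul(-1, 5))) = Mul(Mul(Mul(-2, 0), Rational(4, 5)), Add(5, -5)) = Mul(Mul(0, Rational(4, 5)), 0) = Mul(0, 0) = 0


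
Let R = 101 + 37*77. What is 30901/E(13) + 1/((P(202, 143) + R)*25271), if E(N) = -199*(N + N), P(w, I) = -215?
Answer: -164289171347/27508241630 ≈ -5.9724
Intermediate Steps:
E(N) = -398*N
R = 2950 (R = 101 + 2849 = 2950)
30901/E(13) + 1/((P(202, 143) + R)*25271) = 30901/((-398*13)) + 1/((-215 + 2950)*25271) = 30901/(-5174) + (1/25271)/2735 = 30901*(-1/5174) + (1/2735)*(1/25271) = -2377/398 + 1/69116185 = -164289171347/27508241630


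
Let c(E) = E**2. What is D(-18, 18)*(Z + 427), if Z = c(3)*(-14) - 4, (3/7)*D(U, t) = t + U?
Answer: 0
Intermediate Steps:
D(U, t) = 7*U/3 + 7*t/3 (D(U, t) = 7*(t + U)/3 = 7*(U + t)/3 = 7*U/3 + 7*t/3)
Z = -130 (Z = 3**2*(-14) - 4 = 9*(-14) - 4 = -126 - 4 = -130)
D(-18, 18)*(Z + 427) = ((7/3)*(-18) + (7/3)*18)*(-130 + 427) = (-42 + 42)*297 = 0*297 = 0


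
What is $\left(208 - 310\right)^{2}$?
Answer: $10404$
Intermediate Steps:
$\left(208 - 310\right)^{2} = \left(-102\right)^{2} = 10404$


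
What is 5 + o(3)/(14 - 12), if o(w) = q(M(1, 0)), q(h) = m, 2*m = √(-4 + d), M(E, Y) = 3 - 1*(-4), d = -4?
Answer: 5 + I*√2/2 ≈ 5.0 + 0.70711*I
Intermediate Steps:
M(E, Y) = 7 (M(E, Y) = 3 + 4 = 7)
m = I*√2 (m = √(-4 - 4)/2 = √(-8)/2 = (2*I*√2)/2 = I*√2 ≈ 1.4142*I)
q(h) = I*√2
o(w) = I*√2
5 + o(3)/(14 - 12) = 5 + (I*√2)/(14 - 12) = 5 + (I*√2)/2 = 5 + I*√2/2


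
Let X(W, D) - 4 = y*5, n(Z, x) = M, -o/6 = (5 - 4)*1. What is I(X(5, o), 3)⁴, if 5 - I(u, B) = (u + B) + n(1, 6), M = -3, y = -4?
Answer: 194481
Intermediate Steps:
o = -6 (o = -6*(5 - 4) = -6 ≈ -6.0000)
n(Z, x) = -3
X(W, D) = -16 (X(W, D) = 4 - 4*5 = 4 - 20 = -16)
I(u, B) = 8 - B - u (I(u, B) = 5 - ((u + B) - 3) = 5 - ((B + u) - 3) = 5 - (-3 + B + u) = 5 + (3 - B - u) = 8 - B - u)
I(X(5, o), 3)⁴ = (8 - 1*3 - 1*(-16))⁴ = (8 - 3 + 16)⁴ = 21⁴ = 194481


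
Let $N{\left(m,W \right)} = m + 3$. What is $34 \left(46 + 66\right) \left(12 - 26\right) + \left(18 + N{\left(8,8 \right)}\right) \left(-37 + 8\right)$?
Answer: $-54153$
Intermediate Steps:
$N{\left(m,W \right)} = 3 + m$
$34 \left(46 + 66\right) \left(12 - 26\right) + \left(18 + N{\left(8,8 \right)}\right) \left(-37 + 8\right) = 34 \left(46 + 66\right) \left(12 - 26\right) + \left(18 + \left(3 + 8\right)\right) \left(-37 + 8\right) = 34 \cdot 112 \left(-14\right) + \left(18 + 11\right) \left(-29\right) = 34 \left(-1568\right) + 29 \left(-29\right) = -53312 - 841 = -54153$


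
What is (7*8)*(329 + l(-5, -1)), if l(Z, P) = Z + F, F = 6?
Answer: 18480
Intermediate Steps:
l(Z, P) = 6 + Z (l(Z, P) = Z + 6 = 6 + Z)
(7*8)*(329 + l(-5, -1)) = (7*8)*(329 + (6 - 5)) = 56*(329 + 1) = 56*330 = 18480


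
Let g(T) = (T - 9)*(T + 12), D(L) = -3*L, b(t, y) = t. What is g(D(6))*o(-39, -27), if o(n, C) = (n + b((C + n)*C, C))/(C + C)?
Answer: -5229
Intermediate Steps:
o(n, C) = (n + C*(C + n))/(2*C) (o(n, C) = (n + (C + n)*C)/(C + C) = (n + C*(C + n))/((2*C)) = (n + C*(C + n))*(1/(2*C)) = (n + C*(C + n))/(2*C))
g(T) = (-9 + T)*(12 + T)
g(D(6))*o(-39, -27) = (-108 + (-3*6)**2 + 3*(-3*6))*((1/2)*(-39 - 27*(-27 - 39))/(-27)) = (-108 + (-18)**2 + 3*(-18))*((1/2)*(-1/27)*(-39 - 27*(-66))) = (-108 + 324 - 54)*((1/2)*(-1/27)*(-39 + 1782)) = 162*((1/2)*(-1/27)*1743) = 162*(-581/18) = -5229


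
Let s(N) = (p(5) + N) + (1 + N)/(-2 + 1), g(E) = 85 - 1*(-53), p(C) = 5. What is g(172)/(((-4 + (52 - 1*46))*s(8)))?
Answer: 69/4 ≈ 17.250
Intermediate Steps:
g(E) = 138 (g(E) = 85 + 53 = 138)
s(N) = 4 (s(N) = (5 + N) + (1 + N)/(-2 + 1) = (5 + N) + (1 + N)/(-1) = (5 + N) + (1 + N)*(-1) = (5 + N) + (-1 - N) = 4)
g(172)/(((-4 + (52 - 1*46))*s(8))) = 138/(((-4 + (52 - 1*46))*4)) = 138/(((-4 + (52 - 46))*4)) = 138/(((-4 + 6)*4)) = 138/((2*4)) = 138/8 = 138*(⅛) = 69/4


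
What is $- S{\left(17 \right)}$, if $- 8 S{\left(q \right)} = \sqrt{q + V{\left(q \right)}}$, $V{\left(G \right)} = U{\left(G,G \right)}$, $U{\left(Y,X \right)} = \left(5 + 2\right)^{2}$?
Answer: $\frac{\sqrt{66}}{8} \approx 1.0155$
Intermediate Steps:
$U{\left(Y,X \right)} = 49$ ($U{\left(Y,X \right)} = 7^{2} = 49$)
$V{\left(G \right)} = 49$
$S{\left(q \right)} = - \frac{\sqrt{49 + q}}{8}$ ($S{\left(q \right)} = - \frac{\sqrt{q + 49}}{8} = - \frac{\sqrt{49 + q}}{8}$)
$- S{\left(17 \right)} = - \frac{\left(-1\right) \sqrt{49 + 17}}{8} = - \frac{\left(-1\right) \sqrt{66}}{8} = \frac{\sqrt{66}}{8}$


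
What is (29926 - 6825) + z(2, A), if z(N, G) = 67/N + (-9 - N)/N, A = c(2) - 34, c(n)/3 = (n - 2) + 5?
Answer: 23129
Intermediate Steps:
c(n) = 9 + 3*n (c(n) = 3*((n - 2) + 5) = 3*((-2 + n) + 5) = 3*(3 + n) = 9 + 3*n)
A = -19 (A = (9 + 3*2) - 34 = (9 + 6) - 34 = 15 - 34 = -19)
z(N, G) = 67/N + (-9 - N)/N
(29926 - 6825) + z(2, A) = (29926 - 6825) + (58 - 1*2)/2 = 23101 + (58 - 2)/2 = 23101 + (½)*56 = 23101 + 28 = 23129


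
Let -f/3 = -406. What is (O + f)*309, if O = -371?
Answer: 261723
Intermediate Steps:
f = 1218 (f = -3*(-406) = 1218)
(O + f)*309 = (-371 + 1218)*309 = 847*309 = 261723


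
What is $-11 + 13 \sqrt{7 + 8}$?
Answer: $-11 + 13 \sqrt{15} \approx 39.349$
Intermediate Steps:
$-11 + 13 \sqrt{7 + 8} = -11 + 13 \sqrt{15}$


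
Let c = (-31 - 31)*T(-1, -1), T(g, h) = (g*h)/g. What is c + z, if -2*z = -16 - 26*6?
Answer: 148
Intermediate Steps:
z = 86 (z = -(-16 - 26*6)/2 = -(-16 - 156)/2 = -½*(-172) = 86)
T(g, h) = h
c = 62 (c = (-31 - 31)*(-1) = -62*(-1) = 62)
c + z = 62 + 86 = 148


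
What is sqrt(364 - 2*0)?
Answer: 2*sqrt(91) ≈ 19.079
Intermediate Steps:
sqrt(364 - 2*0) = sqrt(364 + 0) = sqrt(364) = 2*sqrt(91)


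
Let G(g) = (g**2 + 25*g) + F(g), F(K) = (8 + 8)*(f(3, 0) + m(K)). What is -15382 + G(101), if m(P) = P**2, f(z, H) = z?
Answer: 160608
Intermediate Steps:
F(K) = 48 + 16*K**2 (F(K) = (8 + 8)*(3 + K**2) = 16*(3 + K**2) = 48 + 16*K**2)
G(g) = 48 + 17*g**2 + 25*g (G(g) = (g**2 + 25*g) + (48 + 16*g**2) = 48 + 17*g**2 + 25*g)
-15382 + G(101) = -15382 + (48 + 17*101**2 + 25*101) = -15382 + (48 + 17*10201 + 2525) = -15382 + (48 + 173417 + 2525) = -15382 + 175990 = 160608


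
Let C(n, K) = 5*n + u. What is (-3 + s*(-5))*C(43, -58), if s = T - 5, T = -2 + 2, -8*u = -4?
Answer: 4741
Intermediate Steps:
u = 1/2 (u = -1/8*(-4) = 1/2 ≈ 0.50000)
T = 0
C(n, K) = 1/2 + 5*n (C(n, K) = 5*n + 1/2 = 1/2 + 5*n)
s = -5 (s = 0 - 5 = -5)
(-3 + s*(-5))*C(43, -58) = (-3 - 5*(-5))*(1/2 + 5*43) = (-3 + 25)*(1/2 + 215) = 22*(431/2) = 4741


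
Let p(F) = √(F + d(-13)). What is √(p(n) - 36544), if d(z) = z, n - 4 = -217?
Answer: √(-36544 + I*√226) ≈ 0.0393 + 191.16*I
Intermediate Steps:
n = -213 (n = 4 - 217 = -213)
p(F) = √(-13 + F) (p(F) = √(F - 13) = √(-13 + F))
√(p(n) - 36544) = √(√(-13 - 213) - 36544) = √(√(-226) - 36544) = √(I*√226 - 36544) = √(-36544 + I*√226)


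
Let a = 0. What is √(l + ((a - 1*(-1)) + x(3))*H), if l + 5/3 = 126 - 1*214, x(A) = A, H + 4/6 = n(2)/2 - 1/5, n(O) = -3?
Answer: I*√22305/15 ≈ 9.9566*I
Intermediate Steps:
H = -71/30 (H = -⅔ + (-3/2 - 1/5) = -⅔ + (-3*½ - 1*⅕) = -⅔ + (-3/2 - ⅕) = -⅔ - 17/10 = -71/30 ≈ -2.3667)
l = -269/3 (l = -5/3 + (126 - 1*214) = -5/3 + (126 - 214) = -5/3 - 88 = -269/3 ≈ -89.667)
√(l + ((a - 1*(-1)) + x(3))*H) = √(-269/3 + ((0 - 1*(-1)) + 3)*(-71/30)) = √(-269/3 + ((0 + 1) + 3)*(-71/30)) = √(-269/3 + (1 + 3)*(-71/30)) = √(-269/3 + 4*(-71/30)) = √(-269/3 - 142/15) = √(-1487/15) = I*√22305/15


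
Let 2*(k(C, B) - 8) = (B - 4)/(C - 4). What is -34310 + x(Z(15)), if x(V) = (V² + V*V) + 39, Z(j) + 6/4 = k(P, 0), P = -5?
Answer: -5537261/162 ≈ -34181.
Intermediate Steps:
k(C, B) = 8 + (-4 + B)/(2*(-4 + C)) (k(C, B) = 8 + ((B - 4)/(C - 4))/2 = 8 + ((-4 + B)/(-4 + C))/2 = 8 + (-4 + B)/(2*(-4 + C)))
Z(j) = 121/18 (Z(j) = -3/2 + (-68 + 0 + 16*(-5))/(2*(-4 - 5)) = -3/2 + (½)*(-68 + 0 - 80)/(-9) = -3/2 + (½)*(-⅑)*(-148) = -3/2 + 74/9 = 121/18)
x(V) = 39 + 2*V² (x(V) = (V² + V²) + 39 = 2*V² + 39 = 39 + 2*V²)
-34310 + x(Z(15)) = -34310 + (39 + 2*(121/18)²) = -34310 + (39 + 2*(14641/324)) = -34310 + (39 + 14641/162) = -34310 + 20959/162 = -5537261/162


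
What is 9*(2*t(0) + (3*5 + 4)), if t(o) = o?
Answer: 171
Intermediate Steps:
9*(2*t(0) + (3*5 + 4)) = 9*(2*0 + (3*5 + 4)) = 9*(0 + (15 + 4)) = 9*(0 + 19) = 9*19 = 171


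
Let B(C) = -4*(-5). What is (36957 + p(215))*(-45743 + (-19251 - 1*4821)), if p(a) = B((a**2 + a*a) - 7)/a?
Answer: -110946856325/43 ≈ -2.5802e+9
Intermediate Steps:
B(C) = 20
p(a) = 20/a
(36957 + p(215))*(-45743 + (-19251 - 1*4821)) = (36957 + 20/215)*(-45743 + (-19251 - 1*4821)) = (36957 + 20*(1/215))*(-45743 + (-19251 - 4821)) = (36957 + 4/43)*(-45743 - 24072) = (1589155/43)*(-69815) = -110946856325/43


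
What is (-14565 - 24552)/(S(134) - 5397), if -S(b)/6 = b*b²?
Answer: 13039/4814007 ≈ 0.0027086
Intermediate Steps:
S(b) = -6*b³ (S(b) = -6*b*b² = -6*b³)
(-14565 - 24552)/(S(134) - 5397) = (-14565 - 24552)/(-6*134³ - 5397) = -39117/(-6*2406104 - 5397) = -39117/(-14436624 - 5397) = -39117/(-14442021) = -39117*(-1/14442021) = 13039/4814007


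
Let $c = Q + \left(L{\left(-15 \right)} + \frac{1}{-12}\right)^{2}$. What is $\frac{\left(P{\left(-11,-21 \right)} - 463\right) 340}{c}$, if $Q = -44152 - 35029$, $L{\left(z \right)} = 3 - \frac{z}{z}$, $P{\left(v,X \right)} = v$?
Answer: $\frac{4641408}{2280307} \approx 2.0354$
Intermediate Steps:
$L{\left(z \right)} = 2$ ($L{\left(z \right)} = 3 - 1 = 2$)
$Q = -79181$ ($Q = -44152 - 35029 = -79181$)
$c = - \frac{11401535}{144}$ ($c = -79181 + \left(2 + \frac{1}{-12}\right)^{2} = -79181 + \left(2 - \frac{1}{12}\right)^{2} = -79181 + \left(\frac{23}{12}\right)^{2} = -79181 + \frac{529}{144} = - \frac{11401535}{144} \approx -79177.0$)
$\frac{\left(P{\left(-11,-21 \right)} - 463\right) 340}{c} = \frac{\left(-11 - 463\right) 340}{- \frac{11401535}{144}} = \left(-474\right) 340 \left(- \frac{144}{11401535}\right) = \left(-161160\right) \left(- \frac{144}{11401535}\right) = \frac{4641408}{2280307}$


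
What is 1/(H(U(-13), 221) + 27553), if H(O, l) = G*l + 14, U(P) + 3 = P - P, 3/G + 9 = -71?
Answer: 80/2204697 ≈ 3.6286e-5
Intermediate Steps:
G = -3/80 (G = 3/(-9 - 71) = 3/(-80) = 3*(-1/80) = -3/80 ≈ -0.037500)
U(P) = -3 (U(P) = -3 + (P - P) = -3 + 0 = -3)
H(O, l) = 14 - 3*l/80 (H(O, l) = -3*l/80 + 14 = 14 - 3*l/80)
1/(H(U(-13), 221) + 27553) = 1/((14 - 3/80*221) + 27553) = 1/((14 - 663/80) + 27553) = 1/(457/80 + 27553) = 1/(2204697/80) = 80/2204697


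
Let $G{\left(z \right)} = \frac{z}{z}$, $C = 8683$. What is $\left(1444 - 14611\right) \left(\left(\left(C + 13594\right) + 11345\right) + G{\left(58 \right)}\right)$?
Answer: $-442714041$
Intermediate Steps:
$G{\left(z \right)} = 1$
$\left(1444 - 14611\right) \left(\left(\left(C + 13594\right) + 11345\right) + G{\left(58 \right)}\right) = \left(1444 - 14611\right) \left(\left(\left(8683 + 13594\right) + 11345\right) + 1\right) = - 13167 \left(\left(22277 + 11345\right) + 1\right) = - 13167 \left(33622 + 1\right) = \left(-13167\right) 33623 = -442714041$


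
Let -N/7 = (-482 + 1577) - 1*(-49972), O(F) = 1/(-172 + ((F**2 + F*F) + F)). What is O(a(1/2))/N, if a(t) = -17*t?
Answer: 1/12868884 ≈ 7.7707e-8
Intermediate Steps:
O(F) = 1/(-172 + F + 2*F**2) (O(F) = 1/(-172 + ((F**2 + F**2) + F)) = 1/(-172 + (2*F**2 + F)) = 1/(-172 + (F + 2*F**2)) = 1/(-172 + F + 2*F**2))
N = -357469 (N = -7*((-482 + 1577) - 1*(-49972)) = -7*(1095 + 49972) = -7*51067 = -357469)
O(a(1/2))/N = 1/(-172 - 17/2 + 2*(-17/2)**2*(-357469)) = -1/357469/(-172 - 17*1/2 + 2*(-17*1/2)**2) = -1/357469/(-172 - 17/2 + 2*(-17/2)**2) = -1/357469/(-172 - 17/2 + 2*(289/4)) = -1/357469/(-172 - 17/2 + 289/2) = -1/357469/(-36) = -1/36*(-1/357469) = 1/12868884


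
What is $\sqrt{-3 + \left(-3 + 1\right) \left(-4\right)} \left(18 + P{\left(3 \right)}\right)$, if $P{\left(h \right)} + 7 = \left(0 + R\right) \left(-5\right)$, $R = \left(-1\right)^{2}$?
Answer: $6 \sqrt{5} \approx 13.416$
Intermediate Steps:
$R = 1$
$P{\left(h \right)} = -12$ ($P{\left(h \right)} = -7 + \left(0 + 1\right) \left(-5\right) = -7 + 1 \left(-5\right) = -7 - 5 = -12$)
$\sqrt{-3 + \left(-3 + 1\right) \left(-4\right)} \left(18 + P{\left(3 \right)}\right) = \sqrt{-3 + \left(-3 + 1\right) \left(-4\right)} \left(18 - 12\right) = \sqrt{-3 - -8} \cdot 6 = \sqrt{-3 + 8} \cdot 6 = \sqrt{5} \cdot 6 = 6 \sqrt{5}$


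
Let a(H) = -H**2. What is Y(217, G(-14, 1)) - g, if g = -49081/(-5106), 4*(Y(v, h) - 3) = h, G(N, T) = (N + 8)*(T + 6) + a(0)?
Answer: -43688/2553 ≈ -17.112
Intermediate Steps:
G(N, T) = (6 + T)*(8 + N) (G(N, T) = (N + 8)*(T + 6) - 1*0**2 = (8 + N)*(6 + T) - 1*0 = (6 + T)*(8 + N) + 0 = (6 + T)*(8 + N))
Y(v, h) = 3 + h/4
g = 49081/5106 (g = -49081*(-1/5106) = 49081/5106 ≈ 9.6124)
Y(217, G(-14, 1)) - g = (3 + (48 + 6*(-14) + 8*1 - 14*1)/4) - 1*49081/5106 = (3 + (48 - 84 + 8 - 14)/4) - 49081/5106 = (3 + (1/4)*(-42)) - 49081/5106 = (3 - 21/2) - 49081/5106 = -15/2 - 49081/5106 = -43688/2553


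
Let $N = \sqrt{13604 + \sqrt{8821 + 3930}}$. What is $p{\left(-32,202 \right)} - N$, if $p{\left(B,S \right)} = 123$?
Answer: $123 - \sqrt{13604 + \sqrt{12751}} \approx 5.8807$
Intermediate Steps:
$N = \sqrt{13604 + \sqrt{12751}} \approx 117.12$
$p{\left(-32,202 \right)} - N = 123 - \sqrt{13604 + \sqrt{12751}}$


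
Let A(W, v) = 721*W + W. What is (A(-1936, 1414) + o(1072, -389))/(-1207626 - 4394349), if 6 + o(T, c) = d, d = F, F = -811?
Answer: 466203/1867325 ≈ 0.24966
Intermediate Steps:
A(W, v) = 722*W
d = -811
o(T, c) = -817 (o(T, c) = -6 - 811 = -817)
(A(-1936, 1414) + o(1072, -389))/(-1207626 - 4394349) = (722*(-1936) - 817)/(-1207626 - 4394349) = (-1397792 - 817)/(-5601975) = -1398609*(-1/5601975) = 466203/1867325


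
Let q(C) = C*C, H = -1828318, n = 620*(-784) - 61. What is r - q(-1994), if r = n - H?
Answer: -2633859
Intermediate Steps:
n = -486141 (n = -486080 - 61 = -486141)
q(C) = C²
r = 1342177 (r = -486141 - 1*(-1828318) = -486141 + 1828318 = 1342177)
r - q(-1994) = 1342177 - 1*(-1994)² = 1342177 - 1*3976036 = 1342177 - 3976036 = -2633859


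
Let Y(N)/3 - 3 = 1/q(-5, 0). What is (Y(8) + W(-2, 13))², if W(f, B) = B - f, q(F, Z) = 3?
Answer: 625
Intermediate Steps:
Y(N) = 10 (Y(N) = 9 + 3*(1/3) = 9 + 3*(1*(⅓)) = 9 + 3*(⅓) = 9 + 1 = 10)
(Y(8) + W(-2, 13))² = (10 + (13 - 1*(-2)))² = (10 + (13 + 2))² = (10 + 15)² = 25² = 625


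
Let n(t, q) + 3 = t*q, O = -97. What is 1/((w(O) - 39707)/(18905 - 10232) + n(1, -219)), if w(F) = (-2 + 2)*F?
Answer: -147/33307 ≈ -0.0044135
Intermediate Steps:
w(F) = 0 (w(F) = 0*F = 0)
n(t, q) = -3 + q*t (n(t, q) = -3 + t*q = -3 + q*t)
1/((w(O) - 39707)/(18905 - 10232) + n(1, -219)) = 1/((0 - 39707)/(18905 - 10232) + (-3 - 219*1)) = 1/(-39707/8673 + (-3 - 219)) = 1/(-39707*1/8673 - 222) = 1/(-673/147 - 222) = 1/(-33307/147) = -147/33307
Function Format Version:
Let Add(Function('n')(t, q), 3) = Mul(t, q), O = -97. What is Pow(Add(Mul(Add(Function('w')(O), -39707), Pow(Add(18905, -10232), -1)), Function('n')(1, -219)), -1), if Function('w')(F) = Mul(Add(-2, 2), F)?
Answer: Rational(-147, 33307) ≈ -0.0044135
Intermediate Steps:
Function('w')(F) = 0 (Function('w')(F) = Mul(0, F) = 0)
Function('n')(t, q) = Add(-3, Mul(q, t)) (Function('n')(t, q) = Add(-3, Mul(t, q)) = Add(-3, Mul(q, t)))
Pow(Add(Mul(Add(Function('w')(O), -39707), Pow(Add(18905, -10232), -1)), Function('n')(1, -219)), -1) = Pow(Add(Mul(Add(0, -39707), Pow(Add(18905, -10232), -1)), Add(-3, Mul(-219, 1))), -1) = Pow(Add(Mul(-39707, Pow(8673, -1)), Add(-3, -219)), -1) = Pow(Add(Mul(-39707, Rational(1, 8673)), -222), -1) = Pow(Add(Rational(-673, 147), -222), -1) = Pow(Rational(-33307, 147), -1) = Rational(-147, 33307)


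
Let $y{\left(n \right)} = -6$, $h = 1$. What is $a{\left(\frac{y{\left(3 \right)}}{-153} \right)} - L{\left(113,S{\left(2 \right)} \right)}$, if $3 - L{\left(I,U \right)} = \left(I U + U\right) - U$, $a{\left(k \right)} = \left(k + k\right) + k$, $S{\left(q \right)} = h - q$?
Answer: $- \frac{1970}{17} \approx -115.88$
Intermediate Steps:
$S{\left(q \right)} = 1 - q$
$a{\left(k \right)} = 3 k$ ($a{\left(k \right)} = 2 k + k = 3 k$)
$L{\left(I,U \right)} = 3 - I U$ ($L{\left(I,U \right)} = 3 - \left(\left(I U + U\right) - U\right) = 3 - \left(\left(U + I U\right) - U\right) = 3 - I U$)
$a{\left(\frac{y{\left(3 \right)}}{-153} \right)} - L{\left(113,S{\left(2 \right)} \right)} = 3 \left(- \frac{6}{-153}\right) - \left(3 - 113 \left(1 - 2\right)\right) = 3 \left(\left(-6\right) \left(- \frac{1}{153}\right)\right) - \left(3 - 113 \left(1 - 2\right)\right) = 3 \cdot \frac{2}{51} - \left(3 - 113 \left(-1\right)\right) = \frac{2}{17} - \left(3 + 113\right) = \frac{2}{17} - 116 = - \frac{1970}{17}$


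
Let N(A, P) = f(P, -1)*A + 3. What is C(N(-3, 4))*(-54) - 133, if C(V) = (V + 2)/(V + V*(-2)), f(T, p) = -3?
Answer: -70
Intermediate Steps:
N(A, P) = 3 - 3*A (N(A, P) = -3*A + 3 = 3 - 3*A)
C(V) = -(2 + V)/V (C(V) = (2 + V)/(V - 2*V) = (2 + V)/((-V)) = (2 + V)*(-1/V) = -(2 + V)/V)
C(N(-3, 4))*(-54) - 133 = ((-2 - (3 - 3*(-3)))/(3 - 3*(-3)))*(-54) - 133 = ((-2 - (3 + 9))/(3 + 9))*(-54) - 133 = ((-2 - 1*12)/12)*(-54) - 133 = ((-2 - 12)/12)*(-54) - 133 = ((1/12)*(-14))*(-54) - 133 = -7/6*(-54) - 133 = 63 - 133 = -70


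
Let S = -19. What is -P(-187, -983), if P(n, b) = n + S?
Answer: 206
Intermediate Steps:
P(n, b) = -19 + n (P(n, b) = n - 19 = -19 + n)
-P(-187, -983) = -(-19 - 187) = -1*(-206) = 206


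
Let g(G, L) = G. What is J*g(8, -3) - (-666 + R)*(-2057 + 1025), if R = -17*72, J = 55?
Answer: -1950040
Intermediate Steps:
R = -1224
J*g(8, -3) - (-666 + R)*(-2057 + 1025) = 55*8 - (-666 - 1224)*(-2057 + 1025) = 440 - (-1890)*(-1032) = 440 - 1*1950480 = 440 - 1950480 = -1950040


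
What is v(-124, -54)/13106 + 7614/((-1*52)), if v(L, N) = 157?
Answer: -12472615/85189 ≈ -146.41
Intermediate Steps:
v(-124, -54)/13106 + 7614/((-1*52)) = 157/13106 + 7614/((-1*52)) = 157*(1/13106) + 7614/(-52) = 157/13106 + 7614*(-1/52) = 157/13106 - 3807/26 = -12472615/85189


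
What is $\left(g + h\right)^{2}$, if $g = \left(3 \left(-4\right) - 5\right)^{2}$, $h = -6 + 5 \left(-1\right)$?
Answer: $77284$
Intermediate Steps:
$h = -11$ ($h = -6 - 5 = -11$)
$g = 289$ ($g = \left(-12 - 5\right)^{2} = \left(-17\right)^{2} = 289$)
$\left(g + h\right)^{2} = \left(289 - 11\right)^{2} = 278^{2} = 77284$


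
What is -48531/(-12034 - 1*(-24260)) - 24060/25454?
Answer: -764732817/155600302 ≈ -4.9147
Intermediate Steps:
-48531/(-12034 - 1*(-24260)) - 24060/25454 = -48531/(-12034 + 24260) - 24060*1/25454 = -48531/12226 - 12030/12727 = -764732817/155600302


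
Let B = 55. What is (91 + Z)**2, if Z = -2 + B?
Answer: 20736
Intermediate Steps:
Z = 53 (Z = -2 + 55 = 53)
(91 + Z)**2 = (91 + 53)**2 = 144**2 = 20736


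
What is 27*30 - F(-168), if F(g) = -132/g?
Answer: 11329/14 ≈ 809.21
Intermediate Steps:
27*30 - F(-168) = 27*30 - (-132)/(-168) = 810 - (-132)*(-1)/168 = 810 - 1*11/14 = 810 - 11/14 = 11329/14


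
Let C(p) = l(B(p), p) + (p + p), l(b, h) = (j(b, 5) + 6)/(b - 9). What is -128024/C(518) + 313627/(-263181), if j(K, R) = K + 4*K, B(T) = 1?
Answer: -30238196159/242038793 ≈ -124.93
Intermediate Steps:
j(K, R) = 5*K
l(b, h) = (6 + 5*b)/(-9 + b) (l(b, h) = (5*b + 6)/(b - 9) = (6 + 5*b)/(-9 + b))
C(p) = -11/8 + 2*p (C(p) = (6 + 5*1)/(-9 + 1) + (p + p) = (6 + 5)/(-8) + 2*p = -1/8*11 + 2*p = -11/8 + 2*p)
-128024/C(518) + 313627/(-263181) = -128024/(-11/8 + 2*518) + 313627/(-263181) = -128024/(-11/8 + 1036) + 313627*(-1/263181) = -128024/8277/8 - 313627/263181 = -128024*8/8277 - 313627/263181 = -1024192/8277 - 313627/263181 = -30238196159/242038793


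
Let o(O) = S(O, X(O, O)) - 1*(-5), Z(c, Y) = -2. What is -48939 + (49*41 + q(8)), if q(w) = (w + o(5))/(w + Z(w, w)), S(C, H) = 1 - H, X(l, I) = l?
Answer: -93857/2 ≈ -46929.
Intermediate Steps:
o(O) = 6 - O (o(O) = (1 - O) - 1*(-5) = (1 - O) + 5 = 6 - O)
q(w) = (1 + w)/(-2 + w) (q(w) = (w + (6 - 1*5))/(w - 2) = (w + (6 - 5))/(-2 + w) = (w + 1)/(-2 + w) = (1 + w)/(-2 + w))
-48939 + (49*41 + q(8)) = -48939 + (49*41 + (1 + 8)/(-2 + 8)) = -48939 + (2009 + 9/6) = -48939 + (2009 + (1/6)*9) = -48939 + (2009 + 3/2) = -48939 + 4021/2 = -93857/2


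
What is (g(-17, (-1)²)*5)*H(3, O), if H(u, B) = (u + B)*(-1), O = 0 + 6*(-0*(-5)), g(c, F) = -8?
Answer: 120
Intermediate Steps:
O = 0 (O = 0 + 6*(-4*0) = 0 + 6*0 = 0 + 0 = 0)
H(u, B) = -B - u (H(u, B) = (B + u)*(-1) = -B - u)
(g(-17, (-1)²)*5)*H(3, O) = (-8*5)*(-1*0 - 1*3) = -40*(0 - 3) = -40*(-3) = 120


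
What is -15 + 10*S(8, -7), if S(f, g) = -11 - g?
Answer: -55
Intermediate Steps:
-15 + 10*S(8, -7) = -15 + 10*(-11 - 1*(-7)) = -15 + 10*(-11 + 7) = -15 + 10*(-4) = -15 - 40 = -55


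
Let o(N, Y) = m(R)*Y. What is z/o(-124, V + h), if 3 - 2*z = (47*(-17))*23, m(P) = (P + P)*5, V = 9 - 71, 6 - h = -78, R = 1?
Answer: 919/22 ≈ 41.773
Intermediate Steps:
h = 84 (h = 6 - 1*(-78) = 6 + 78 = 84)
V = -62
m(P) = 10*P (m(P) = (2*P)*5 = 10*P)
o(N, Y) = 10*Y (o(N, Y) = (10*1)*Y = 10*Y)
z = 9190 (z = 3/2 - 47*(-17)*23/2 = 3/2 - (-799)*23/2 = 3/2 - 1/2*(-18377) = 3/2 + 18377/2 = 9190)
z/o(-124, V + h) = 9190/((10*(-62 + 84))) = 9190/((10*22)) = 9190/220 = 9190*(1/220) = 919/22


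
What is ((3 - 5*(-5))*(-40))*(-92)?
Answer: 103040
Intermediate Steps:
((3 - 5*(-5))*(-40))*(-92) = ((3 + 25)*(-40))*(-92) = (28*(-40))*(-92) = -1120*(-92) = 103040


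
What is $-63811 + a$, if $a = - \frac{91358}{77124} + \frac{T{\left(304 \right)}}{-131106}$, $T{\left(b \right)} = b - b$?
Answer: $- \frac{2460725461}{38562} \approx -63812.0$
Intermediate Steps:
$T{\left(b \right)} = 0$
$a = - \frac{45679}{38562}$ ($a = - \frac{91358}{77124} + \frac{0}{-131106} = \left(-91358\right) \frac{1}{77124} + 0 \left(- \frac{1}{131106}\right) = - \frac{45679}{38562} + 0 = - \frac{45679}{38562} \approx -1.1846$)
$-63811 + a = -63811 - \frac{45679}{38562} = - \frac{2460725461}{38562}$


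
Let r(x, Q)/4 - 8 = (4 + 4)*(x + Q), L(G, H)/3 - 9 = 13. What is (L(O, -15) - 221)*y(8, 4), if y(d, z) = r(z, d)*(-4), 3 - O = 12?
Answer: 257920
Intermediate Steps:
O = -9 (O = 3 - 1*12 = 3 - 12 = -9)
L(G, H) = 66 (L(G, H) = 27 + 3*13 = 27 + 39 = 66)
r(x, Q) = 32 + 32*Q + 32*x (r(x, Q) = 32 + 4*((4 + 4)*(x + Q)) = 32 + 4*(8*(Q + x)) = 32 + 4*(8*Q + 8*x) = 32 + (32*Q + 32*x) = 32 + 32*Q + 32*x)
y(d, z) = -128 - 128*d - 128*z (y(d, z) = (32 + 32*d + 32*z)*(-4) = -128 - 128*d - 128*z)
(L(O, -15) - 221)*y(8, 4) = (66 - 221)*(-128 - 128*8 - 128*4) = -155*(-128 - 1024 - 512) = -155*(-1664) = 257920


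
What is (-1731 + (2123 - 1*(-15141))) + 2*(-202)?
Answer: 15129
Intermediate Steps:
(-1731 + (2123 - 1*(-15141))) + 2*(-202) = (-1731 + (2123 + 15141)) - 404 = (-1731 + 17264) - 404 = 15533 - 404 = 15129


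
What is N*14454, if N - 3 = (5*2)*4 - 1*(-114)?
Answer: 2269278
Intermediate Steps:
N = 157 (N = 3 + ((5*2)*4 - 1*(-114)) = 3 + (10*4 + 114) = 3 + (40 + 114) = 3 + 154 = 157)
N*14454 = 157*14454 = 2269278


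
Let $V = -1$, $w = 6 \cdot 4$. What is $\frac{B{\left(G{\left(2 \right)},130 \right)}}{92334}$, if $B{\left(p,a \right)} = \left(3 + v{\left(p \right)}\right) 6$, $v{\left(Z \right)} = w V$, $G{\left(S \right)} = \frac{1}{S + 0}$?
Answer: $- \frac{21}{15389} \approx -0.0013646$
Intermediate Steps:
$G{\left(S \right)} = \frac{1}{S}$
$w = 24$
$v{\left(Z \right)} = -24$ ($v{\left(Z \right)} = 24 \left(-1\right) = -24$)
$B{\left(p,a \right)} = -126$ ($B{\left(p,a \right)} = \left(3 - 24\right) 6 = \left(-21\right) 6 = -126$)
$\frac{B{\left(G{\left(2 \right)},130 \right)}}{92334} = - \frac{126}{92334} = \left(-126\right) \frac{1}{92334} = - \frac{21}{15389}$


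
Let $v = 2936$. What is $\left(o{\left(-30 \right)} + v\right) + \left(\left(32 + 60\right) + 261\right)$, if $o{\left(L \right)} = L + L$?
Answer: $3229$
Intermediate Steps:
$o{\left(L \right)} = 2 L$
$\left(o{\left(-30 \right)} + v\right) + \left(\left(32 + 60\right) + 261\right) = \left(2 \left(-30\right) + 2936\right) + \left(\left(32 + 60\right) + 261\right) = \left(-60 + 2936\right) + \left(92 + 261\right) = 2876 + 353 = 3229$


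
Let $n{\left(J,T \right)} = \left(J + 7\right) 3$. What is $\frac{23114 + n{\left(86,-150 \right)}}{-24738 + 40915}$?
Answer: $\frac{23393}{16177} \approx 1.4461$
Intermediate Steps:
$n{\left(J,T \right)} = 21 + 3 J$ ($n{\left(J,T \right)} = \left(7 + J\right) 3 = 21 + 3 J$)
$\frac{23114 + n{\left(86,-150 \right)}}{-24738 + 40915} = \frac{23114 + \left(21 + 3 \cdot 86\right)}{-24738 + 40915} = \frac{23114 + \left(21 + 258\right)}{16177} = \left(23114 + 279\right) \frac{1}{16177} = 23393 \cdot \frac{1}{16177} = \frac{23393}{16177}$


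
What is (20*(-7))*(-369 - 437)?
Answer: 112840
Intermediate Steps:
(20*(-7))*(-369 - 437) = -140*(-806) = 112840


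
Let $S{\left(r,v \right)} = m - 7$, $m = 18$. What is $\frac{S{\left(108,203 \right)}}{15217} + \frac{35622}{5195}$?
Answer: $\frac{542117119}{79052315} \approx 6.8577$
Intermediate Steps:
$S{\left(r,v \right)} = 11$ ($S{\left(r,v \right)} = 18 - 7 = 11$)
$\frac{S{\left(108,203 \right)}}{15217} + \frac{35622}{5195} = \frac{11}{15217} + \frac{35622}{5195} = \frac{542117119}{79052315}$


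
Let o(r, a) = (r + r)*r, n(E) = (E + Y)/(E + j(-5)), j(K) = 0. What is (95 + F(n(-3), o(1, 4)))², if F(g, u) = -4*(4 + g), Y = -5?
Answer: 42025/9 ≈ 4669.4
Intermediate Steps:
n(E) = (-5 + E)/E (n(E) = (E - 5)/(E + 0) = (-5 + E)/E)
o(r, a) = 2*r² (o(r, a) = (2*r)*r = 2*r²)
F(g, u) = -16 - 4*g
(95 + F(n(-3), o(1, 4)))² = (95 + (-16 - 4*(-5 - 3)/(-3)))² = (95 + (-16 - (-4)*(-8)/3))² = (95 + (-16 - 4*8/3))² = (95 + (-16 - 32/3))² = (95 - 80/3)² = (205/3)² = 42025/9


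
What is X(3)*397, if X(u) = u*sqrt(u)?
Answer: 1191*sqrt(3) ≈ 2062.9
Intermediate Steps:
X(u) = u**(3/2)
X(3)*397 = 3**(3/2)*397 = (3*sqrt(3))*397 = 1191*sqrt(3)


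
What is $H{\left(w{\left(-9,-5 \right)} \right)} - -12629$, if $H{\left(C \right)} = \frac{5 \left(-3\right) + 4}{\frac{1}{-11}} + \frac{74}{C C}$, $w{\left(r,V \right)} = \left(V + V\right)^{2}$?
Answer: $\frac{63750037}{5000} \approx 12750.0$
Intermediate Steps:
$w{\left(r,V \right)} = 4 V^{2}$ ($w{\left(r,V \right)} = \left(2 V\right)^{2} = 4 V^{2}$)
$H{\left(C \right)} = 121 + \frac{74}{C^{2}}$ ($H{\left(C \right)} = \frac{-15 + 4}{- \frac{1}{11}} + \frac{74}{C^{2}} = \left(-11\right) \left(-11\right) + \frac{74}{C^{2}} = 121 + \frac{74}{C^{2}}$)
$H{\left(w{\left(-9,-5 \right)} \right)} - -12629 = \left(121 + \frac{74}{10000}\right) - -12629 = \left(121 + \frac{74}{10000}\right) + 12629 = \left(121 + 74 \cdot \frac{1}{10000}\right) + 12629 = \left(121 + \frac{37}{5000}\right) + 12629 = \frac{605037}{5000} + 12629 = \frac{63750037}{5000}$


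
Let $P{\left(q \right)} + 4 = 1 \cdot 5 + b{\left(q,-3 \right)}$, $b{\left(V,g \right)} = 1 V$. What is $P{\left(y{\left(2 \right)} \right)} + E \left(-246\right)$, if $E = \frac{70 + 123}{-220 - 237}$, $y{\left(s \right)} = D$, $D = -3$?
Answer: $\frac{46564}{457} \approx 101.89$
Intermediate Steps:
$b{\left(V,g \right)} = V$
$y{\left(s \right)} = -3$
$E = - \frac{193}{457}$ ($E = \frac{193}{-457} = 193 \left(- \frac{1}{457}\right) = - \frac{193}{457} \approx -0.42232$)
$P{\left(q \right)} = 1 + q$ ($P{\left(q \right)} = -4 + \left(1 \cdot 5 + q\right) = -4 + \left(5 + q\right) = 1 + q$)
$P{\left(y{\left(2 \right)} \right)} + E \left(-246\right) = \left(1 - 3\right) - - \frac{47478}{457} = -2 + \frac{47478}{457} = \frac{46564}{457}$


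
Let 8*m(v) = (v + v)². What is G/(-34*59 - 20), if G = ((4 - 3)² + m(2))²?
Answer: -9/2026 ≈ -0.0044423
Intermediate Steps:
m(v) = v²/2 (m(v) = (v + v)²/8 = (2*v)²/8 = (4*v²)/8 = v²/2)
G = 9 (G = ((4 - 3)² + (½)*2²)² = (1² + (½)*4)² = (1 + 2)² = 3² = 9)
G/(-34*59 - 20) = 9/(-34*59 - 20) = 9/(-2006 - 20) = 9/(-2026) = 9*(-1/2026) = -9/2026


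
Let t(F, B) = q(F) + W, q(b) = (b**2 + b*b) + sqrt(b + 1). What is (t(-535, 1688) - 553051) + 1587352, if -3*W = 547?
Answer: 4819706/3 + I*sqrt(534) ≈ 1.6066e+6 + 23.108*I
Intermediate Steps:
W = -547/3 (W = -1/3*547 = -547/3 ≈ -182.33)
q(b) = sqrt(1 + b) + 2*b**2 (q(b) = (b**2 + b**2) + sqrt(1 + b) = 2*b**2 + sqrt(1 + b) = sqrt(1 + b) + 2*b**2)
t(F, B) = -547/3 + sqrt(1 + F) + 2*F**2 (t(F, B) = (sqrt(1 + F) + 2*F**2) - 547/3 = -547/3 + sqrt(1 + F) + 2*F**2)
(t(-535, 1688) - 553051) + 1587352 = ((-547/3 + sqrt(1 - 535) + 2*(-535)**2) - 553051) + 1587352 = ((-547/3 + sqrt(-534) + 2*286225) - 553051) + 1587352 = ((-547/3 + I*sqrt(534) + 572450) - 553051) + 1587352 = ((1716803/3 + I*sqrt(534)) - 553051) + 1587352 = (57650/3 + I*sqrt(534)) + 1587352 = 4819706/3 + I*sqrt(534)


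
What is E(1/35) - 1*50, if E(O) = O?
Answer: -1749/35 ≈ -49.971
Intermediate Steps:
E(1/35) - 1*50 = 1/35 - 1*50 = 1/35 - 50 = -1749/35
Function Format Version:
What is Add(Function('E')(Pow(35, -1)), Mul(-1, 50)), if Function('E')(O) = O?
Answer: Rational(-1749, 35) ≈ -49.971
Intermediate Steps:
Add(Function('E')(Pow(35, -1)), Mul(-1, 50)) = Add(Pow(35, -1), Mul(-1, 50)) = Add(Rational(1, 35), -50) = Rational(-1749, 35)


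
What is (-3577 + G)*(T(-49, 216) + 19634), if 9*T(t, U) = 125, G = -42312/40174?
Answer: -12709260407005/180783 ≈ -7.0301e+7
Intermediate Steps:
G = -21156/20087 (G = -42312*1/40174 = -21156/20087 ≈ -1.0532)
T(t, U) = 125/9 (T(t, U) = (⅑)*125 = 125/9)
(-3577 + G)*(T(-49, 216) + 19634) = (-3577 - 21156/20087)*(125/9 + 19634) = -71872355/20087*176831/9 = -12709260407005/180783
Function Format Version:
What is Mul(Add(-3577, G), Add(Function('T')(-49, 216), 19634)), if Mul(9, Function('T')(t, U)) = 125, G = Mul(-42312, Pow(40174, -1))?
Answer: Rational(-12709260407005, 180783) ≈ -7.0301e+7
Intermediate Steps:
G = Rational(-21156, 20087) (G = Mul(-42312, Rational(1, 40174)) = Rational(-21156, 20087) ≈ -1.0532)
Function('T')(t, U) = Rational(125, 9) (Function('T')(t, U) = Mul(Rational(1, 9), 125) = Rational(125, 9))
Mul(Add(-3577, G), Add(Function('T')(-49, 216), 19634)) = Mul(Add(-3577, Rational(-21156, 20087)), Add(Rational(125, 9), 19634)) = Mul(Rational(-71872355, 20087), Rational(176831, 9)) = Rational(-12709260407005, 180783)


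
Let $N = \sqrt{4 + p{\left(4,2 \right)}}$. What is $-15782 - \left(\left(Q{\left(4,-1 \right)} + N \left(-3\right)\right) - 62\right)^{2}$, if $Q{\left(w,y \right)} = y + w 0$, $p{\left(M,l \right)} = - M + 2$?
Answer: $-19769 - 378 \sqrt{2} \approx -20304.0$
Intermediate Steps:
$p{\left(M,l \right)} = 2 - M$
$Q{\left(w,y \right)} = y$ ($Q{\left(w,y \right)} = y + 0 = y$)
$N = \sqrt{2}$ ($N = \sqrt{4 + \left(2 - 4\right)} = \sqrt{4 - 2} = \sqrt{2} \approx 1.4142$)
$-15782 - \left(\left(Q{\left(4,-1 \right)} + N \left(-3\right)\right) - 62\right)^{2} = -15782 - \left(\left(-1 + \sqrt{2} \left(-3\right)\right) - 62\right)^{2} = -15782 - \left(\left(-1 - 3 \sqrt{2}\right) - 62\right)^{2} = -15782 - \left(-63 - 3 \sqrt{2}\right)^{2}$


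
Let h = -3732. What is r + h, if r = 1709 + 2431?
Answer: 408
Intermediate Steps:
r = 4140
r + h = 4140 - 3732 = 408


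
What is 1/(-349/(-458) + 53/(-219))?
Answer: 100302/52157 ≈ 1.9231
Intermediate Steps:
1/(-349/(-458) + 53/(-219)) = 1/(-349*(-1/458) + 53*(-1/219)) = 1/(349/458 - 53/219) = 1/(52157/100302) = 100302/52157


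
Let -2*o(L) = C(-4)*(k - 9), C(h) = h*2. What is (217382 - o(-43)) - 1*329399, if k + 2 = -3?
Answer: -111961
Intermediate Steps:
k = -5 (k = -2 - 3 = -5)
C(h) = 2*h
o(L) = -56 (o(L) = -2*(-4)*(-5 - 9)/2 = -(-4)*(-14) = -½*112 = -56)
(217382 - o(-43)) - 1*329399 = (217382 - 1*(-56)) - 1*329399 = (217382 + 56) - 329399 = 217438 - 329399 = -111961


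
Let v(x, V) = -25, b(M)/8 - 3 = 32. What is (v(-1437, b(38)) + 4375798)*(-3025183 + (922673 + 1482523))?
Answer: -2712922374951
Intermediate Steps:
b(M) = 280 (b(M) = 24 + 8*32 = 24 + 256 = 280)
(v(-1437, b(38)) + 4375798)*(-3025183 + (922673 + 1482523)) = (-25 + 4375798)*(-3025183 + (922673 + 1482523)) = 4375773*(-3025183 + 2405196) = 4375773*(-619987) = -2712922374951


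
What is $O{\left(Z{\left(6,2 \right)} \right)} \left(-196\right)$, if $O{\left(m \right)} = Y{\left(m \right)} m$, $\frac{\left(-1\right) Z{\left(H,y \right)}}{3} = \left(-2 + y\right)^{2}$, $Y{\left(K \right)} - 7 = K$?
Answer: $0$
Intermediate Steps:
$Y{\left(K \right)} = 7 + K$
$Z{\left(H,y \right)} = - 3 \left(-2 + y\right)^{2}$
$O{\left(m \right)} = m \left(7 + m\right)$ ($O{\left(m \right)} = \left(7 + m\right) m = m \left(7 + m\right)$)
$O{\left(Z{\left(6,2 \right)} \right)} \left(-196\right) = - 3 \left(-2 + 2\right)^{2} \left(7 - 3 \left(-2 + 2\right)^{2}\right) \left(-196\right) = - 3 \cdot 0^{2} \left(7 - 3 \cdot 0^{2}\right) \left(-196\right) = \left(-3\right) 0 \left(7 - 0\right) \left(-196\right) = 0 \left(7 + 0\right) \left(-196\right) = 0 \cdot 7 \left(-196\right) = 0 \left(-196\right) = 0$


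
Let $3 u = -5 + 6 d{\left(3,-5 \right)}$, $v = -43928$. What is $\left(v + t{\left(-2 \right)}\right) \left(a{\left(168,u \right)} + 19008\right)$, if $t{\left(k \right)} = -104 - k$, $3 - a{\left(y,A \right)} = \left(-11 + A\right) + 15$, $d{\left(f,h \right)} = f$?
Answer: $- \frac{2510062240}{3} \approx -8.3669 \cdot 10^{8}$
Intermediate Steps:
$u = \frac{13}{3}$ ($u = \frac{-5 + 6 \cdot 3}{3} = \frac{-5 + 18}{3} = \frac{1}{3} \cdot 13 = \frac{13}{3} \approx 4.3333$)
$a{\left(y,A \right)} = -1 - A$ ($a{\left(y,A \right)} = 3 - \left(\left(-11 + A\right) + 15\right) = 3 - \left(4 + A\right) = -1 - A$)
$\left(v + t{\left(-2 \right)}\right) \left(a{\left(168,u \right)} + 19008\right) = \left(-43928 - 102\right) \left(\left(-1 - \frac{13}{3}\right) + 19008\right) = \left(-43928 + \left(-104 + 2\right)\right) \left(\left(-1 - \frac{13}{3}\right) + 19008\right) = \left(-43928 - 102\right) \left(- \frac{16}{3} + 19008\right) = \left(-44030\right) \frac{57008}{3} = - \frac{2510062240}{3}$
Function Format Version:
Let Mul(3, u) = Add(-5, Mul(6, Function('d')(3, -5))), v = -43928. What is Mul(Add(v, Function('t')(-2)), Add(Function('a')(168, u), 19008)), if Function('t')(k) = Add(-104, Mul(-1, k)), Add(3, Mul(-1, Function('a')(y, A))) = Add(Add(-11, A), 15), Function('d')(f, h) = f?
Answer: Rational(-2510062240, 3) ≈ -8.3669e+8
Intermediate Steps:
u = Rational(13, 3) (u = Mul(Rational(1, 3), Add(-5, Mul(6, 3))) = Mul(Rational(1, 3), Add(-5, 18)) = Mul(Rational(1, 3), 13) = Rational(13, 3) ≈ 4.3333)
Function('a')(y, A) = Add(-1, Mul(-1, A)) (Function('a')(y, A) = Add(3, Mul(-1, Add(Add(-11, A), 15))) = Add(3, Mul(-1, Add(4, A))) = Add(3, Add(-4, Mul(-1, A))) = Add(-1, Mul(-1, A)))
Mul(Add(v, Function('t')(-2)), Add(Function('a')(168, u), 19008)) = Mul(Add(-43928, Add(-104, Mul(-1, -2))), Add(Add(-1, Mul(-1, Rational(13, 3))), 19008)) = Mul(Add(-43928, Add(-104, 2)), Add(Add(-1, Rational(-13, 3)), 19008)) = Mul(Add(-43928, -102), Add(Rational(-16, 3), 19008)) = Mul(-44030, Rational(57008, 3)) = Rational(-2510062240, 3)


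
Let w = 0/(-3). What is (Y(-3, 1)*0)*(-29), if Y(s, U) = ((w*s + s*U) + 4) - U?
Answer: 0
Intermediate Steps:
w = 0 (w = 0*(-⅓) = 0)
Y(s, U) = 4 - U + U*s (Y(s, U) = ((0*s + s*U) + 4) - U = ((0 + U*s) + 4) - U = (U*s + 4) - U = (4 + U*s) - U = 4 - U + U*s)
(Y(-3, 1)*0)*(-29) = ((4 - 1*1 + 1*(-3))*0)*(-29) = ((4 - 1 - 3)*0)*(-29) = (0*0)*(-29) = 0*(-29) = 0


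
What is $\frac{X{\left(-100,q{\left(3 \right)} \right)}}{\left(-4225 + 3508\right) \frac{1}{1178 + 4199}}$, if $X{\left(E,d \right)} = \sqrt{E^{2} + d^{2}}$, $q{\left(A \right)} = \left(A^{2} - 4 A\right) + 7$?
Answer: $- \frac{21508 \sqrt{626}}{717} \approx -750.53$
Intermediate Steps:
$q{\left(A \right)} = 7 + A^{2} - 4 A$
$\frac{X{\left(-100,q{\left(3 \right)} \right)}}{\left(-4225 + 3508\right) \frac{1}{1178 + 4199}} = \frac{\sqrt{\left(-100\right)^{2} + \left(7 + 3^{2} - 12\right)^{2}}}{\left(-4225 + 3508\right) \frac{1}{1178 + 4199}} = \frac{\sqrt{10000 + \left(7 + 9 - 12\right)^{2}}}{\left(-717\right) \frac{1}{5377}} = \frac{\sqrt{10000 + 4^{2}}}{\left(-717\right) \frac{1}{5377}} = \frac{\sqrt{10000 + 16}}{- \frac{717}{5377}} = \sqrt{10016} \left(- \frac{5377}{717}\right) = 4 \sqrt{626} \left(- \frac{5377}{717}\right) = - \frac{21508 \sqrt{626}}{717}$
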